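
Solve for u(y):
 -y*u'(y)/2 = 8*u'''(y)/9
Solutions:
 u(y) = C1 + Integral(C2*airyai(-6^(2/3)*y/4) + C3*airybi(-6^(2/3)*y/4), y)


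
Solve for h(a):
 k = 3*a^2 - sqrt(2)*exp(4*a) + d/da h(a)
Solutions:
 h(a) = C1 - a^3 + a*k + sqrt(2)*exp(4*a)/4


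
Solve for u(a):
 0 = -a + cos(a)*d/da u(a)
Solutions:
 u(a) = C1 + Integral(a/cos(a), a)


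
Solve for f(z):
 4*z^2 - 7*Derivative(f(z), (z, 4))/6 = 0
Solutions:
 f(z) = C1 + C2*z + C3*z^2 + C4*z^3 + z^6/105


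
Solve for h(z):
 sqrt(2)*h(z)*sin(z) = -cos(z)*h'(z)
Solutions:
 h(z) = C1*cos(z)^(sqrt(2))


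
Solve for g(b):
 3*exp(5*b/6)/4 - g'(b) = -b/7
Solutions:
 g(b) = C1 + b^2/14 + 9*exp(5*b/6)/10


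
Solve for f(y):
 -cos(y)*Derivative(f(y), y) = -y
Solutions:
 f(y) = C1 + Integral(y/cos(y), y)


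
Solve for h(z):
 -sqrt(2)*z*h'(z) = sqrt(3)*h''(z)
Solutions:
 h(z) = C1 + C2*erf(6^(3/4)*z/6)


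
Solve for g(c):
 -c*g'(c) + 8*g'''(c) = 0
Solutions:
 g(c) = C1 + Integral(C2*airyai(c/2) + C3*airybi(c/2), c)


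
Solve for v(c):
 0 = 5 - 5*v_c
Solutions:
 v(c) = C1 + c


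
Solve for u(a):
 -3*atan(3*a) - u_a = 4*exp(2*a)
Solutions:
 u(a) = C1 - 3*a*atan(3*a) - 2*exp(2*a) + log(9*a^2 + 1)/2


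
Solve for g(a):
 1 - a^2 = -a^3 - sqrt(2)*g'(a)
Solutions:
 g(a) = C1 - sqrt(2)*a^4/8 + sqrt(2)*a^3/6 - sqrt(2)*a/2


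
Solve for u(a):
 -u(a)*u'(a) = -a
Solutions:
 u(a) = -sqrt(C1 + a^2)
 u(a) = sqrt(C1 + a^2)


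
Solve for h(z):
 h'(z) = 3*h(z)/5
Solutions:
 h(z) = C1*exp(3*z/5)


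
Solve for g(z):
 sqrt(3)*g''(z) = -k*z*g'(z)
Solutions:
 g(z) = Piecewise((-sqrt(2)*3^(1/4)*sqrt(pi)*C1*erf(sqrt(2)*3^(3/4)*sqrt(k)*z/6)/(2*sqrt(k)) - C2, (k > 0) | (k < 0)), (-C1*z - C2, True))


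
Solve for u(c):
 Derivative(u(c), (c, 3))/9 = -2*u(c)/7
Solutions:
 u(c) = C3*exp(c*(-18^(1/3)*7^(2/3) + 3*2^(1/3)*21^(2/3))/28)*sin(3*2^(1/3)*3^(1/6)*7^(2/3)*c/14) + C4*exp(c*(-18^(1/3)*7^(2/3) + 3*2^(1/3)*21^(2/3))/28)*cos(3*2^(1/3)*3^(1/6)*7^(2/3)*c/14) + C5*exp(-c*(18^(1/3)*7^(2/3) + 3*2^(1/3)*21^(2/3))/28) + (C1*sin(3*2^(1/3)*3^(1/6)*7^(2/3)*c/14) + C2*cos(3*2^(1/3)*3^(1/6)*7^(2/3)*c/14))*exp(18^(1/3)*7^(2/3)*c/14)


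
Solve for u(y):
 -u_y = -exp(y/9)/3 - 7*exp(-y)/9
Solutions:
 u(y) = C1 + 3*exp(y/9) - 7*exp(-y)/9


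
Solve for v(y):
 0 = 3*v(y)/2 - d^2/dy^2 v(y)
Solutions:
 v(y) = C1*exp(-sqrt(6)*y/2) + C2*exp(sqrt(6)*y/2)


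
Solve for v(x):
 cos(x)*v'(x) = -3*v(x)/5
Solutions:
 v(x) = C1*(sin(x) - 1)^(3/10)/(sin(x) + 1)^(3/10)


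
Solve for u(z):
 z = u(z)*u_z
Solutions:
 u(z) = -sqrt(C1 + z^2)
 u(z) = sqrt(C1 + z^2)


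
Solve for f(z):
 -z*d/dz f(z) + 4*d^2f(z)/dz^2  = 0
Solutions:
 f(z) = C1 + C2*erfi(sqrt(2)*z/4)


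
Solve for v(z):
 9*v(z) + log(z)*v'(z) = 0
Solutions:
 v(z) = C1*exp(-9*li(z))


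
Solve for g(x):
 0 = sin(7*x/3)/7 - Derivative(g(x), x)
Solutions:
 g(x) = C1 - 3*cos(7*x/3)/49


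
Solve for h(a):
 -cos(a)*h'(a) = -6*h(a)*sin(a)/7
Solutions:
 h(a) = C1/cos(a)^(6/7)


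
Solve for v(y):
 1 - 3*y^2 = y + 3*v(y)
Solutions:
 v(y) = -y^2 - y/3 + 1/3


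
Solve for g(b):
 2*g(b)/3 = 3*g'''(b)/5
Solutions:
 g(b) = C3*exp(30^(1/3)*b/3) + (C1*sin(10^(1/3)*3^(5/6)*b/6) + C2*cos(10^(1/3)*3^(5/6)*b/6))*exp(-30^(1/3)*b/6)


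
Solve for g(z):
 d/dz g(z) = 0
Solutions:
 g(z) = C1


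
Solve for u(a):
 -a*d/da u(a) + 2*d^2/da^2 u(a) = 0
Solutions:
 u(a) = C1 + C2*erfi(a/2)


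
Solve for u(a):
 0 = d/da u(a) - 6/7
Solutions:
 u(a) = C1 + 6*a/7


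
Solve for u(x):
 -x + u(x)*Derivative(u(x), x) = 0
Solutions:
 u(x) = -sqrt(C1 + x^2)
 u(x) = sqrt(C1 + x^2)


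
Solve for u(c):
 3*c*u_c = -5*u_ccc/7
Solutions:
 u(c) = C1 + Integral(C2*airyai(-21^(1/3)*5^(2/3)*c/5) + C3*airybi(-21^(1/3)*5^(2/3)*c/5), c)


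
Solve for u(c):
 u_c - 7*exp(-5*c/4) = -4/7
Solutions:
 u(c) = C1 - 4*c/7 - 28*exp(-5*c/4)/5


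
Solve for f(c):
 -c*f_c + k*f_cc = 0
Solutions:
 f(c) = C1 + C2*erf(sqrt(2)*c*sqrt(-1/k)/2)/sqrt(-1/k)


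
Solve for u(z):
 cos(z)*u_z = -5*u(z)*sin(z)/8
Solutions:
 u(z) = C1*cos(z)^(5/8)


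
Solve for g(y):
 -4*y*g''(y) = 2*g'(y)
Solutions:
 g(y) = C1 + C2*sqrt(y)


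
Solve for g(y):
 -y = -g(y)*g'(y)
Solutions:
 g(y) = -sqrt(C1 + y^2)
 g(y) = sqrt(C1 + y^2)


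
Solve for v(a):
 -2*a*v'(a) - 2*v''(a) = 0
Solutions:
 v(a) = C1 + C2*erf(sqrt(2)*a/2)


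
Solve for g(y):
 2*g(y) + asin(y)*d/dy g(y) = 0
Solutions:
 g(y) = C1*exp(-2*Integral(1/asin(y), y))


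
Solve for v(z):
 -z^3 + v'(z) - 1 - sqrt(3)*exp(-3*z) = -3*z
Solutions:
 v(z) = C1 + z^4/4 - 3*z^2/2 + z - sqrt(3)*exp(-3*z)/3


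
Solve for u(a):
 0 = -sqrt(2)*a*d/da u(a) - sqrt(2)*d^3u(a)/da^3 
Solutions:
 u(a) = C1 + Integral(C2*airyai(-a) + C3*airybi(-a), a)


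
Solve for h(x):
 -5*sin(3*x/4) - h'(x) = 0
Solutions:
 h(x) = C1 + 20*cos(3*x/4)/3


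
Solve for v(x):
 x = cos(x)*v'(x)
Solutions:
 v(x) = C1 + Integral(x/cos(x), x)


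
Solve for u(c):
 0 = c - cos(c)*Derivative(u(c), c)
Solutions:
 u(c) = C1 + Integral(c/cos(c), c)


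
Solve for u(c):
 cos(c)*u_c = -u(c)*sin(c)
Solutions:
 u(c) = C1*cos(c)


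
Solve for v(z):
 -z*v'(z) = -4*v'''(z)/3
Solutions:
 v(z) = C1 + Integral(C2*airyai(6^(1/3)*z/2) + C3*airybi(6^(1/3)*z/2), z)


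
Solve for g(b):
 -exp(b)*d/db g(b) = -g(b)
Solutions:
 g(b) = C1*exp(-exp(-b))


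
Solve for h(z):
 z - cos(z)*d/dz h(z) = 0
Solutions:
 h(z) = C1 + Integral(z/cos(z), z)


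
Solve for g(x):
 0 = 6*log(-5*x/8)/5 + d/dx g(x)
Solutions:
 g(x) = C1 - 6*x*log(-x)/5 + 6*x*(-log(5) + 1 + 3*log(2))/5


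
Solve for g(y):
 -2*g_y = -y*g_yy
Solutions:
 g(y) = C1 + C2*y^3


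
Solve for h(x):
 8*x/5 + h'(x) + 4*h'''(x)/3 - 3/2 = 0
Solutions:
 h(x) = C1 + C2*sin(sqrt(3)*x/2) + C3*cos(sqrt(3)*x/2) - 4*x^2/5 + 3*x/2


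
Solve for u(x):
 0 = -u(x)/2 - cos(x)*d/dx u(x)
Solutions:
 u(x) = C1*(sin(x) - 1)^(1/4)/(sin(x) + 1)^(1/4)


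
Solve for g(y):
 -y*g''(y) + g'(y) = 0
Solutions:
 g(y) = C1 + C2*y^2


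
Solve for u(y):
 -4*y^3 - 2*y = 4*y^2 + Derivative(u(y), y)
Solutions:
 u(y) = C1 - y^4 - 4*y^3/3 - y^2


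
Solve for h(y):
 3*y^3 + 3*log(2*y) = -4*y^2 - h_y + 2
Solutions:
 h(y) = C1 - 3*y^4/4 - 4*y^3/3 - 3*y*log(y) - 3*y*log(2) + 5*y


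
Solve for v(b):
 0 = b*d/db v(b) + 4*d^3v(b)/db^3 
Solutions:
 v(b) = C1 + Integral(C2*airyai(-2^(1/3)*b/2) + C3*airybi(-2^(1/3)*b/2), b)


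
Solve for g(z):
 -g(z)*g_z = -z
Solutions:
 g(z) = -sqrt(C1 + z^2)
 g(z) = sqrt(C1 + z^2)


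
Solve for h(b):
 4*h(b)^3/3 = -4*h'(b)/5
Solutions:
 h(b) = -sqrt(6)*sqrt(-1/(C1 - 5*b))/2
 h(b) = sqrt(6)*sqrt(-1/(C1 - 5*b))/2


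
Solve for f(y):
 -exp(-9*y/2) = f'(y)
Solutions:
 f(y) = C1 + 2*exp(-9*y/2)/9


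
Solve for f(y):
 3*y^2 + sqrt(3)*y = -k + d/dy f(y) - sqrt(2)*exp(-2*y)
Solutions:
 f(y) = C1 + k*y + y^3 + sqrt(3)*y^2/2 - sqrt(2)*exp(-2*y)/2


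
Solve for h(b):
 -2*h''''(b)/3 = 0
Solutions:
 h(b) = C1 + C2*b + C3*b^2 + C4*b^3


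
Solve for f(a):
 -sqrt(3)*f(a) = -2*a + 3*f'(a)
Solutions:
 f(a) = C1*exp(-sqrt(3)*a/3) + 2*sqrt(3)*a/3 - 2


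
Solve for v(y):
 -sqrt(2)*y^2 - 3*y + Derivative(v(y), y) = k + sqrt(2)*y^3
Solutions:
 v(y) = C1 + k*y + sqrt(2)*y^4/4 + sqrt(2)*y^3/3 + 3*y^2/2


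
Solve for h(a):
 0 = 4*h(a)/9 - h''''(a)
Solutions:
 h(a) = C1*exp(-sqrt(6)*a/3) + C2*exp(sqrt(6)*a/3) + C3*sin(sqrt(6)*a/3) + C4*cos(sqrt(6)*a/3)


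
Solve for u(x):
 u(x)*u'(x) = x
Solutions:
 u(x) = -sqrt(C1 + x^2)
 u(x) = sqrt(C1 + x^2)


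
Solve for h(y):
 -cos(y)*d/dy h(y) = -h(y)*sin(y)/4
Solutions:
 h(y) = C1/cos(y)^(1/4)


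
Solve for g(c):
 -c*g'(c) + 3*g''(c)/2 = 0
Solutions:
 g(c) = C1 + C2*erfi(sqrt(3)*c/3)


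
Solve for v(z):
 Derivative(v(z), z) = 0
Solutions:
 v(z) = C1


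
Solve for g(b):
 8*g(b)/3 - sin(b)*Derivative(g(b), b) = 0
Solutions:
 g(b) = C1*(cos(b) - 1)^(4/3)/(cos(b) + 1)^(4/3)


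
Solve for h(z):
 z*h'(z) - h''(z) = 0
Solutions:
 h(z) = C1 + C2*erfi(sqrt(2)*z/2)


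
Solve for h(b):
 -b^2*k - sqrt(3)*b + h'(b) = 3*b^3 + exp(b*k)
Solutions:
 h(b) = C1 + 3*b^4/4 + b^3*k/3 + sqrt(3)*b^2/2 + exp(b*k)/k


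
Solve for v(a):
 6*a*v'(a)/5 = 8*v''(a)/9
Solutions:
 v(a) = C1 + C2*erfi(3*sqrt(30)*a/20)


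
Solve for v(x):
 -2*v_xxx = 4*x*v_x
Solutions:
 v(x) = C1 + Integral(C2*airyai(-2^(1/3)*x) + C3*airybi(-2^(1/3)*x), x)


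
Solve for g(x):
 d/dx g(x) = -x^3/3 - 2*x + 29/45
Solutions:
 g(x) = C1 - x^4/12 - x^2 + 29*x/45


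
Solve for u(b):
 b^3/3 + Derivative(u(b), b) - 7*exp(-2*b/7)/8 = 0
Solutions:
 u(b) = C1 - b^4/12 - 49*exp(-2*b/7)/16


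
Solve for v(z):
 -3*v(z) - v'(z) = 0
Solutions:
 v(z) = C1*exp(-3*z)


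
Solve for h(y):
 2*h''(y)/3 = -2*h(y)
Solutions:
 h(y) = C1*sin(sqrt(3)*y) + C2*cos(sqrt(3)*y)


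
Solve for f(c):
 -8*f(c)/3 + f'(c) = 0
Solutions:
 f(c) = C1*exp(8*c/3)


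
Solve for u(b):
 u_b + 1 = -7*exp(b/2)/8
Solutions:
 u(b) = C1 - b - 7*exp(b/2)/4


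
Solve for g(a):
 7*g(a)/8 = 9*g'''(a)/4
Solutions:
 g(a) = C3*exp(84^(1/3)*a/6) + (C1*sin(28^(1/3)*3^(5/6)*a/12) + C2*cos(28^(1/3)*3^(5/6)*a/12))*exp(-84^(1/3)*a/12)


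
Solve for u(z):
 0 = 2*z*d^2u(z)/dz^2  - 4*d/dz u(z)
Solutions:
 u(z) = C1 + C2*z^3


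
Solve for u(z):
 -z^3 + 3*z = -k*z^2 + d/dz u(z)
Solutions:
 u(z) = C1 + k*z^3/3 - z^4/4 + 3*z^2/2


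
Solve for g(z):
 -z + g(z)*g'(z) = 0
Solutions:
 g(z) = -sqrt(C1 + z^2)
 g(z) = sqrt(C1 + z^2)


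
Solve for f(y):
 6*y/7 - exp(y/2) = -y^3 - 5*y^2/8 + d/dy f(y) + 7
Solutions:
 f(y) = C1 + y^4/4 + 5*y^3/24 + 3*y^2/7 - 7*y - 2*exp(y/2)


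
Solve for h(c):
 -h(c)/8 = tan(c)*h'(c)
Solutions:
 h(c) = C1/sin(c)^(1/8)


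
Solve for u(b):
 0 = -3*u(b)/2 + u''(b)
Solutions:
 u(b) = C1*exp(-sqrt(6)*b/2) + C2*exp(sqrt(6)*b/2)


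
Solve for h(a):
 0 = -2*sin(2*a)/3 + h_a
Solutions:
 h(a) = C1 - cos(2*a)/3


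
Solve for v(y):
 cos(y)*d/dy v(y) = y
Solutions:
 v(y) = C1 + Integral(y/cos(y), y)


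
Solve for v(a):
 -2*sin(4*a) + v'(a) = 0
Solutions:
 v(a) = C1 - cos(4*a)/2


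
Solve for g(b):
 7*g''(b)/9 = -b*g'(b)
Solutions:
 g(b) = C1 + C2*erf(3*sqrt(14)*b/14)


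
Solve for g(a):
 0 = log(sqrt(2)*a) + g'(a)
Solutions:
 g(a) = C1 - a*log(a) - a*log(2)/2 + a


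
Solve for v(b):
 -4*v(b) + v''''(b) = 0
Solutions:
 v(b) = C1*exp(-sqrt(2)*b) + C2*exp(sqrt(2)*b) + C3*sin(sqrt(2)*b) + C4*cos(sqrt(2)*b)


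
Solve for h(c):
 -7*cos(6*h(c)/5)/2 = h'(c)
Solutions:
 7*c/2 - 5*log(sin(6*h(c)/5) - 1)/12 + 5*log(sin(6*h(c)/5) + 1)/12 = C1


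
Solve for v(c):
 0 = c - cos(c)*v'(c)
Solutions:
 v(c) = C1 + Integral(c/cos(c), c)


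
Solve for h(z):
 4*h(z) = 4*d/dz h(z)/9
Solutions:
 h(z) = C1*exp(9*z)


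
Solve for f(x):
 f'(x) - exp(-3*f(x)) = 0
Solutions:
 f(x) = log(C1 + 3*x)/3
 f(x) = log((-3^(1/3) - 3^(5/6)*I)*(C1 + x)^(1/3)/2)
 f(x) = log((-3^(1/3) + 3^(5/6)*I)*(C1 + x)^(1/3)/2)


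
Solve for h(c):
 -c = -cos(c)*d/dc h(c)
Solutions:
 h(c) = C1 + Integral(c/cos(c), c)


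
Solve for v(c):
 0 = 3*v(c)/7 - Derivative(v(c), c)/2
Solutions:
 v(c) = C1*exp(6*c/7)


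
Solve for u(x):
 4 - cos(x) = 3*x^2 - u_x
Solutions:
 u(x) = C1 + x^3 - 4*x + sin(x)


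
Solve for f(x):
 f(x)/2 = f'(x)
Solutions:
 f(x) = C1*exp(x/2)


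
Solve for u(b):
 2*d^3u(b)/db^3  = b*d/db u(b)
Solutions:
 u(b) = C1 + Integral(C2*airyai(2^(2/3)*b/2) + C3*airybi(2^(2/3)*b/2), b)


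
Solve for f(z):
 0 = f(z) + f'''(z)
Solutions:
 f(z) = C3*exp(-z) + (C1*sin(sqrt(3)*z/2) + C2*cos(sqrt(3)*z/2))*exp(z/2)


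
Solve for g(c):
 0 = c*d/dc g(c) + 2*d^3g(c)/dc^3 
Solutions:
 g(c) = C1 + Integral(C2*airyai(-2^(2/3)*c/2) + C3*airybi(-2^(2/3)*c/2), c)


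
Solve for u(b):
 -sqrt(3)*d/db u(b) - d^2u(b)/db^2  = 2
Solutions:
 u(b) = C1 + C2*exp(-sqrt(3)*b) - 2*sqrt(3)*b/3


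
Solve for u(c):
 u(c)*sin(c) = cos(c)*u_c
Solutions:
 u(c) = C1/cos(c)


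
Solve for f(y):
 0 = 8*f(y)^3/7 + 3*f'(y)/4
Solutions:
 f(y) = -sqrt(42)*sqrt(-1/(C1 - 32*y))/2
 f(y) = sqrt(42)*sqrt(-1/(C1 - 32*y))/2


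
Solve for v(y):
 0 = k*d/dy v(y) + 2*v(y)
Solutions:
 v(y) = C1*exp(-2*y/k)


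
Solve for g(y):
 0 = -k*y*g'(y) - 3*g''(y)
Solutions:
 g(y) = Piecewise((-sqrt(6)*sqrt(pi)*C1*erf(sqrt(6)*sqrt(k)*y/6)/(2*sqrt(k)) - C2, (k > 0) | (k < 0)), (-C1*y - C2, True))


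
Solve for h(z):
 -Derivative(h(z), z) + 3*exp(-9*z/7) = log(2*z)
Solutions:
 h(z) = C1 - z*log(z) + z*(1 - log(2)) - 7*exp(-9*z/7)/3


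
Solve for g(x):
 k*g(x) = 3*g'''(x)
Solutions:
 g(x) = C1*exp(3^(2/3)*k^(1/3)*x/3) + C2*exp(k^(1/3)*x*(-3^(2/3) + 3*3^(1/6)*I)/6) + C3*exp(-k^(1/3)*x*(3^(2/3) + 3*3^(1/6)*I)/6)


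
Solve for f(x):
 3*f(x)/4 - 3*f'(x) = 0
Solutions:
 f(x) = C1*exp(x/4)


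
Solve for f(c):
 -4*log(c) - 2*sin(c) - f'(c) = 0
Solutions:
 f(c) = C1 - 4*c*log(c) + 4*c + 2*cos(c)


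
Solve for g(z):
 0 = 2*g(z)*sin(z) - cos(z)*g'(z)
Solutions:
 g(z) = C1/cos(z)^2


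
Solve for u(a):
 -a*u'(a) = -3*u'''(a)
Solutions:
 u(a) = C1 + Integral(C2*airyai(3^(2/3)*a/3) + C3*airybi(3^(2/3)*a/3), a)


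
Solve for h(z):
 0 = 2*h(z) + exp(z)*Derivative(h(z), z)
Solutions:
 h(z) = C1*exp(2*exp(-z))


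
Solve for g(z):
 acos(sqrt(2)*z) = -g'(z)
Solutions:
 g(z) = C1 - z*acos(sqrt(2)*z) + sqrt(2)*sqrt(1 - 2*z^2)/2


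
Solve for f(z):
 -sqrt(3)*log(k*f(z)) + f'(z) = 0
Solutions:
 li(k*f(z))/k = C1 + sqrt(3)*z


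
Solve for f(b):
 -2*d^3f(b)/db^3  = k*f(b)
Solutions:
 f(b) = C1*exp(2^(2/3)*b*(-k)^(1/3)/2) + C2*exp(2^(2/3)*b*(-k)^(1/3)*(-1 + sqrt(3)*I)/4) + C3*exp(-2^(2/3)*b*(-k)^(1/3)*(1 + sqrt(3)*I)/4)


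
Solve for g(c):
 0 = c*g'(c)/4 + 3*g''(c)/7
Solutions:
 g(c) = C1 + C2*erf(sqrt(42)*c/12)


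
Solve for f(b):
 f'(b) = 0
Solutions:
 f(b) = C1


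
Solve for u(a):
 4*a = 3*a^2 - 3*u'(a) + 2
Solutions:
 u(a) = C1 + a^3/3 - 2*a^2/3 + 2*a/3


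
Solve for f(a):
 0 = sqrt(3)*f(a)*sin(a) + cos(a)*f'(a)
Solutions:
 f(a) = C1*cos(a)^(sqrt(3))


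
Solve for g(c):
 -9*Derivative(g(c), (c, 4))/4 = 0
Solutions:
 g(c) = C1 + C2*c + C3*c^2 + C4*c^3


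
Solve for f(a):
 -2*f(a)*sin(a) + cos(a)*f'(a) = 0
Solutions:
 f(a) = C1/cos(a)^2


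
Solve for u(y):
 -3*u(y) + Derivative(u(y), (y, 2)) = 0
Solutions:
 u(y) = C1*exp(-sqrt(3)*y) + C2*exp(sqrt(3)*y)


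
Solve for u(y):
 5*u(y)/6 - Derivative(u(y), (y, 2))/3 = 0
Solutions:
 u(y) = C1*exp(-sqrt(10)*y/2) + C2*exp(sqrt(10)*y/2)


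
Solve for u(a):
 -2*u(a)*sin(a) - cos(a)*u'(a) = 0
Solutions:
 u(a) = C1*cos(a)^2


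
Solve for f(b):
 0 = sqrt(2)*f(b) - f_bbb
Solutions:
 f(b) = C3*exp(2^(1/6)*b) + (C1*sin(2^(1/6)*sqrt(3)*b/2) + C2*cos(2^(1/6)*sqrt(3)*b/2))*exp(-2^(1/6)*b/2)


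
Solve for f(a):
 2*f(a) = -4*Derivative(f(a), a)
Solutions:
 f(a) = C1*exp(-a/2)


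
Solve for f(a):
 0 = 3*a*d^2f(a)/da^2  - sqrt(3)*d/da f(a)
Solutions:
 f(a) = C1 + C2*a^(sqrt(3)/3 + 1)


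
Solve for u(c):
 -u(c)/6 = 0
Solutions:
 u(c) = 0


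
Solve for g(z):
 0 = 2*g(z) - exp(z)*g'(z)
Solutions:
 g(z) = C1*exp(-2*exp(-z))


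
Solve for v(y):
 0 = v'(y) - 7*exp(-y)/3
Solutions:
 v(y) = C1 - 7*exp(-y)/3


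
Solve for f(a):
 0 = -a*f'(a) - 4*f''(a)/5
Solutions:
 f(a) = C1 + C2*erf(sqrt(10)*a/4)


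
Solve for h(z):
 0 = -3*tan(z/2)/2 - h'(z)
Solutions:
 h(z) = C1 + 3*log(cos(z/2))


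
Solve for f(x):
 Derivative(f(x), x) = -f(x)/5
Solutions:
 f(x) = C1*exp(-x/5)


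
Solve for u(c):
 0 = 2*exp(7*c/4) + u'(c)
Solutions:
 u(c) = C1 - 8*exp(7*c/4)/7


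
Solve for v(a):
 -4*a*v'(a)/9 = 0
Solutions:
 v(a) = C1


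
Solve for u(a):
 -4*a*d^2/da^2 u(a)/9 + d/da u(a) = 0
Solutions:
 u(a) = C1 + C2*a^(13/4)


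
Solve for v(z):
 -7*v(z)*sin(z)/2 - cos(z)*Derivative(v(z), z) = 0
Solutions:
 v(z) = C1*cos(z)^(7/2)


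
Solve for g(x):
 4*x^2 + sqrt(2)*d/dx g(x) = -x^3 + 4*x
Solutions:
 g(x) = C1 - sqrt(2)*x^4/8 - 2*sqrt(2)*x^3/3 + sqrt(2)*x^2


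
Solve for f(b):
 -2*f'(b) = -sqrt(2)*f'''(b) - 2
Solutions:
 f(b) = C1 + C2*exp(-2^(1/4)*b) + C3*exp(2^(1/4)*b) + b


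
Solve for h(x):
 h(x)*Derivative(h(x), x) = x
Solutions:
 h(x) = -sqrt(C1 + x^2)
 h(x) = sqrt(C1 + x^2)


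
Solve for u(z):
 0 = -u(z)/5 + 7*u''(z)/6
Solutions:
 u(z) = C1*exp(-sqrt(210)*z/35) + C2*exp(sqrt(210)*z/35)


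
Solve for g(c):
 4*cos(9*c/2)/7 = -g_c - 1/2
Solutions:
 g(c) = C1 - c/2 - 8*sin(9*c/2)/63


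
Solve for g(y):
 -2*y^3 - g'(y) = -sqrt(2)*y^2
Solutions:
 g(y) = C1 - y^4/2 + sqrt(2)*y^3/3


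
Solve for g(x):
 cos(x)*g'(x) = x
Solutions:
 g(x) = C1 + Integral(x/cos(x), x)


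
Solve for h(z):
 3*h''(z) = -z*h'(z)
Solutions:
 h(z) = C1 + C2*erf(sqrt(6)*z/6)


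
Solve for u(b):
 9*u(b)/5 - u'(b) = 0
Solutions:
 u(b) = C1*exp(9*b/5)


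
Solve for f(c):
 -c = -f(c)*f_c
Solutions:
 f(c) = -sqrt(C1 + c^2)
 f(c) = sqrt(C1 + c^2)


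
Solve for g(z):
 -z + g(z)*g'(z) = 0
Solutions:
 g(z) = -sqrt(C1 + z^2)
 g(z) = sqrt(C1 + z^2)


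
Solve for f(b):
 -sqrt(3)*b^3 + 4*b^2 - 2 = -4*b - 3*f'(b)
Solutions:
 f(b) = C1 + sqrt(3)*b^4/12 - 4*b^3/9 - 2*b^2/3 + 2*b/3


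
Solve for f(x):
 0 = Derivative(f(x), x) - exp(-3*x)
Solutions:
 f(x) = C1 - exp(-3*x)/3


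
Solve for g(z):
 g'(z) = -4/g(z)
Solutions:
 g(z) = -sqrt(C1 - 8*z)
 g(z) = sqrt(C1 - 8*z)


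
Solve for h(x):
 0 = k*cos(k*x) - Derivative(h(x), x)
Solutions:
 h(x) = C1 + sin(k*x)


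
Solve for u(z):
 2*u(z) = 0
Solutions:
 u(z) = 0


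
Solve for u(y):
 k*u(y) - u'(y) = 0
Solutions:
 u(y) = C1*exp(k*y)


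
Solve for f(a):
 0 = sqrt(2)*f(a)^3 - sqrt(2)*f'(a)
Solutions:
 f(a) = -sqrt(2)*sqrt(-1/(C1 + a))/2
 f(a) = sqrt(2)*sqrt(-1/(C1 + a))/2


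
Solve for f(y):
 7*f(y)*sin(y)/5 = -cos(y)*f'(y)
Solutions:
 f(y) = C1*cos(y)^(7/5)


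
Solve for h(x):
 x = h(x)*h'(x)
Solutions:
 h(x) = -sqrt(C1 + x^2)
 h(x) = sqrt(C1 + x^2)


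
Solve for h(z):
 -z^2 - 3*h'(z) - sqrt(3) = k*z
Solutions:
 h(z) = C1 - k*z^2/6 - z^3/9 - sqrt(3)*z/3


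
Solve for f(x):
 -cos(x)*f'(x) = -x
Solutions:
 f(x) = C1 + Integral(x/cos(x), x)


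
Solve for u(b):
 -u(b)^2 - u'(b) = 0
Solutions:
 u(b) = 1/(C1 + b)


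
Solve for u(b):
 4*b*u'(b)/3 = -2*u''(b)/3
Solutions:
 u(b) = C1 + C2*erf(b)


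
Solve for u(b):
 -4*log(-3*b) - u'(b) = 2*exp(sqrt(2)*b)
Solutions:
 u(b) = C1 - 4*b*log(-b) + 4*b*(1 - log(3)) - sqrt(2)*exp(sqrt(2)*b)


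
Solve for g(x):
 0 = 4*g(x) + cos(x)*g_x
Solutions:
 g(x) = C1*(sin(x)^2 - 2*sin(x) + 1)/(sin(x)^2 + 2*sin(x) + 1)


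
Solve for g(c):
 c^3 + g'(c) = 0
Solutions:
 g(c) = C1 - c^4/4


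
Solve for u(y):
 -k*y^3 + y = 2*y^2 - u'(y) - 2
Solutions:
 u(y) = C1 + k*y^4/4 + 2*y^3/3 - y^2/2 - 2*y


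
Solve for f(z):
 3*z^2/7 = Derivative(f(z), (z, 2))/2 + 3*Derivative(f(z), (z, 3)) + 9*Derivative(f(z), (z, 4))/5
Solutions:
 f(z) = C1 + C2*z + C3*exp(z*(-5 + sqrt(15))/6) + C4*exp(-z*(sqrt(15) + 5)/6) + z^4/14 - 12*z^3/7 + 972*z^2/35


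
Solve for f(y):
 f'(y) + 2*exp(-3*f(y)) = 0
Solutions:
 f(y) = log(C1 - 6*y)/3
 f(y) = log((-3^(1/3) - 3^(5/6)*I)*(C1 - 2*y)^(1/3)/2)
 f(y) = log((-3^(1/3) + 3^(5/6)*I)*(C1 - 2*y)^(1/3)/2)


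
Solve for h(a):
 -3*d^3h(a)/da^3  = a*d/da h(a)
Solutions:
 h(a) = C1 + Integral(C2*airyai(-3^(2/3)*a/3) + C3*airybi(-3^(2/3)*a/3), a)


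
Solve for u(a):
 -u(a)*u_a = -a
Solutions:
 u(a) = -sqrt(C1 + a^2)
 u(a) = sqrt(C1 + a^2)


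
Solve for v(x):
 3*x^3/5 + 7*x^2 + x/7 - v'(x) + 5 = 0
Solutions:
 v(x) = C1 + 3*x^4/20 + 7*x^3/3 + x^2/14 + 5*x


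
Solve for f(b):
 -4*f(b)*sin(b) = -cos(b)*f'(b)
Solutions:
 f(b) = C1/cos(b)^4


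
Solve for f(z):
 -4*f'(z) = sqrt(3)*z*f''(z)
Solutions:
 f(z) = C1 + C2*z^(1 - 4*sqrt(3)/3)


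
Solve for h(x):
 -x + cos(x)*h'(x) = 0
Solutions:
 h(x) = C1 + Integral(x/cos(x), x)


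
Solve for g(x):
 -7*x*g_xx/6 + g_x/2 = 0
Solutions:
 g(x) = C1 + C2*x^(10/7)


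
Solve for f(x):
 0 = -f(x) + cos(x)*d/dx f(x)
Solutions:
 f(x) = C1*sqrt(sin(x) + 1)/sqrt(sin(x) - 1)


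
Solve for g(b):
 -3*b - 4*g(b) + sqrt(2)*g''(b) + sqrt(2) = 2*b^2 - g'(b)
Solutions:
 g(b) = C1*exp(sqrt(2)*b*(-1 + sqrt(1 + 16*sqrt(2)))/4) + C2*exp(-sqrt(2)*b*(1 + sqrt(1 + 16*sqrt(2)))/4) - b^2/2 - b - 1/4


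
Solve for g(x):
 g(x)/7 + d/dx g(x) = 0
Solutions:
 g(x) = C1*exp(-x/7)


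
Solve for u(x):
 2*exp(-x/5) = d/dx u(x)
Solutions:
 u(x) = C1 - 10*exp(-x/5)


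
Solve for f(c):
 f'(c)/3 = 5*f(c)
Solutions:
 f(c) = C1*exp(15*c)


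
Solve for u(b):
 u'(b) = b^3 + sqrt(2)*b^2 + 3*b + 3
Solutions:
 u(b) = C1 + b^4/4 + sqrt(2)*b^3/3 + 3*b^2/2 + 3*b


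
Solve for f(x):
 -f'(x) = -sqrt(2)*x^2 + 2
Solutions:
 f(x) = C1 + sqrt(2)*x^3/3 - 2*x


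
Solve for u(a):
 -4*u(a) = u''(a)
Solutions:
 u(a) = C1*sin(2*a) + C2*cos(2*a)


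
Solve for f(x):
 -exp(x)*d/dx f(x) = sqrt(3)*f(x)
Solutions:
 f(x) = C1*exp(sqrt(3)*exp(-x))


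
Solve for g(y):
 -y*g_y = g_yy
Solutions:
 g(y) = C1 + C2*erf(sqrt(2)*y/2)


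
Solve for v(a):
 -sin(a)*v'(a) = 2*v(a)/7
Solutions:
 v(a) = C1*(cos(a) + 1)^(1/7)/(cos(a) - 1)^(1/7)


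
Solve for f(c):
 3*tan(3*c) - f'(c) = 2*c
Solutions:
 f(c) = C1 - c^2 - log(cos(3*c))


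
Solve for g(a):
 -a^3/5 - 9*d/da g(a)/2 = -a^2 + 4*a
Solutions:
 g(a) = C1 - a^4/90 + 2*a^3/27 - 4*a^2/9


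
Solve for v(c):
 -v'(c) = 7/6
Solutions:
 v(c) = C1 - 7*c/6


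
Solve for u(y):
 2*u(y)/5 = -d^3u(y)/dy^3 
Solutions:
 u(y) = C3*exp(-2^(1/3)*5^(2/3)*y/5) + (C1*sin(2^(1/3)*sqrt(3)*5^(2/3)*y/10) + C2*cos(2^(1/3)*sqrt(3)*5^(2/3)*y/10))*exp(2^(1/3)*5^(2/3)*y/10)


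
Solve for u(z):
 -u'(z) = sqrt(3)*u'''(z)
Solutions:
 u(z) = C1 + C2*sin(3^(3/4)*z/3) + C3*cos(3^(3/4)*z/3)


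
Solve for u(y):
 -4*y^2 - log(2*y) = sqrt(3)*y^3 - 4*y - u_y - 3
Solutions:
 u(y) = C1 + sqrt(3)*y^4/4 + 4*y^3/3 - 2*y^2 + y*log(y) - 4*y + y*log(2)


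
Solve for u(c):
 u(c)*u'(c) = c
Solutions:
 u(c) = -sqrt(C1 + c^2)
 u(c) = sqrt(C1 + c^2)


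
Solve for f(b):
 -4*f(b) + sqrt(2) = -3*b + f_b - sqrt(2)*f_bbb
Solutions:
 f(b) = C1*exp(-b*(sqrt(2)/(sqrt(2 - sqrt(2)/108) + sqrt(2))^(1/3) + 6*(sqrt(2 - sqrt(2)/108) + sqrt(2))^(1/3))/12)*sin(b*(-sqrt(6)/(sqrt(2 - sqrt(2)/108) + sqrt(2))^(1/3) + 6*sqrt(3)*(sqrt(2 - sqrt(2)/108) + sqrt(2))^(1/3))/12) + C2*exp(-b*(sqrt(2)/(sqrt(2 - sqrt(2)/108) + sqrt(2))^(1/3) + 6*(sqrt(2 - sqrt(2)/108) + sqrt(2))^(1/3))/12)*cos(b*(-sqrt(6)/(sqrt(2 - sqrt(2)/108) + sqrt(2))^(1/3) + 6*sqrt(3)*(sqrt(2 - sqrt(2)/108) + sqrt(2))^(1/3))/12) + C3*exp(b*(sqrt(2)/(6*(sqrt(2 - sqrt(2)/108) + sqrt(2))^(1/3)) + (sqrt(2 - sqrt(2)/108) + sqrt(2))^(1/3))) + 3*b/4 - 3/16 + sqrt(2)/4


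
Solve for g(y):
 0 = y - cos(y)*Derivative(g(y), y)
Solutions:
 g(y) = C1 + Integral(y/cos(y), y)


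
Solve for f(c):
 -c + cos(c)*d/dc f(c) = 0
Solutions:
 f(c) = C1 + Integral(c/cos(c), c)


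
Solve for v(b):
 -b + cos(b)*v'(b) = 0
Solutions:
 v(b) = C1 + Integral(b/cos(b), b)


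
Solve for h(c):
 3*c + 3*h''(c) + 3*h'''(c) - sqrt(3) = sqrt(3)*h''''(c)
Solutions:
 h(c) = C1 + C2*c + C3*exp(c*(sqrt(3) + sqrt(3 + 4*sqrt(3)))/2) + C4*exp(c*(-sqrt(3 + 4*sqrt(3)) + sqrt(3))/2) - c^3/6 + c^2*(sqrt(3) + 3)/6


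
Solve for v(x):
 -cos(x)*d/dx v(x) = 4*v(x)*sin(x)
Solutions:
 v(x) = C1*cos(x)^4


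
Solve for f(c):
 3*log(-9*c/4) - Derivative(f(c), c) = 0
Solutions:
 f(c) = C1 + 3*c*log(-c) + 3*c*(-2*log(2) - 1 + 2*log(3))


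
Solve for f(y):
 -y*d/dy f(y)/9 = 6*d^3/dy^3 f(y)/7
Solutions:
 f(y) = C1 + Integral(C2*airyai(-2^(2/3)*7^(1/3)*y/6) + C3*airybi(-2^(2/3)*7^(1/3)*y/6), y)


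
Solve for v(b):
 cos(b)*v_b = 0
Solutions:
 v(b) = C1


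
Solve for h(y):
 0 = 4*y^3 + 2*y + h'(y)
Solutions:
 h(y) = C1 - y^4 - y^2


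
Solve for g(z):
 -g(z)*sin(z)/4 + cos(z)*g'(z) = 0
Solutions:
 g(z) = C1/cos(z)^(1/4)


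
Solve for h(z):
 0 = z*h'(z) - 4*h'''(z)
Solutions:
 h(z) = C1 + Integral(C2*airyai(2^(1/3)*z/2) + C3*airybi(2^(1/3)*z/2), z)


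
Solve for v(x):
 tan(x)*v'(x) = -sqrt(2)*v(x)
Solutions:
 v(x) = C1/sin(x)^(sqrt(2))


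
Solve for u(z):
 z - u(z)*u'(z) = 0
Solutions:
 u(z) = -sqrt(C1 + z^2)
 u(z) = sqrt(C1 + z^2)


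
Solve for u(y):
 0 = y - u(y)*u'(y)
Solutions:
 u(y) = -sqrt(C1 + y^2)
 u(y) = sqrt(C1 + y^2)


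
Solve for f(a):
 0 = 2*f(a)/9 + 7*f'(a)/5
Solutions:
 f(a) = C1*exp(-10*a/63)


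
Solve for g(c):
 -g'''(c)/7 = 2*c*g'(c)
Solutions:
 g(c) = C1 + Integral(C2*airyai(-14^(1/3)*c) + C3*airybi(-14^(1/3)*c), c)


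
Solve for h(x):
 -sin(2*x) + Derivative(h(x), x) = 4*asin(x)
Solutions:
 h(x) = C1 + 4*x*asin(x) + 4*sqrt(1 - x^2) - cos(2*x)/2


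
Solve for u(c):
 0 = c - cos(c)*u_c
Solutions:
 u(c) = C1 + Integral(c/cos(c), c)


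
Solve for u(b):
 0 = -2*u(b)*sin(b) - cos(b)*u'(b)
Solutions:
 u(b) = C1*cos(b)^2


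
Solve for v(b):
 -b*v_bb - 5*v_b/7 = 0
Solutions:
 v(b) = C1 + C2*b^(2/7)


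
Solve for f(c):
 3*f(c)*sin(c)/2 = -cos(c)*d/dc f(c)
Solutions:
 f(c) = C1*cos(c)^(3/2)


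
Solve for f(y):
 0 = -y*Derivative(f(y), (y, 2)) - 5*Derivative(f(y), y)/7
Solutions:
 f(y) = C1 + C2*y^(2/7)


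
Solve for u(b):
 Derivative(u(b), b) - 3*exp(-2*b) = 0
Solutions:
 u(b) = C1 - 3*exp(-2*b)/2


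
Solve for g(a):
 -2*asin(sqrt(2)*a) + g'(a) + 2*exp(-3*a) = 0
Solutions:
 g(a) = C1 + 2*a*asin(sqrt(2)*a) + sqrt(2)*sqrt(1 - 2*a^2) + 2*exp(-3*a)/3


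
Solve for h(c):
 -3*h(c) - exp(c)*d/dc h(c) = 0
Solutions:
 h(c) = C1*exp(3*exp(-c))


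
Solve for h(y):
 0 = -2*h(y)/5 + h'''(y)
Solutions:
 h(y) = C3*exp(2^(1/3)*5^(2/3)*y/5) + (C1*sin(2^(1/3)*sqrt(3)*5^(2/3)*y/10) + C2*cos(2^(1/3)*sqrt(3)*5^(2/3)*y/10))*exp(-2^(1/3)*5^(2/3)*y/10)


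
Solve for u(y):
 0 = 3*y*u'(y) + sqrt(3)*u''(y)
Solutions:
 u(y) = C1 + C2*erf(sqrt(2)*3^(1/4)*y/2)


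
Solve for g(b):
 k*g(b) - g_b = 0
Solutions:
 g(b) = C1*exp(b*k)


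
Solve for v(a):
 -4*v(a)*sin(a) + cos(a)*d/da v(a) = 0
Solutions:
 v(a) = C1/cos(a)^4


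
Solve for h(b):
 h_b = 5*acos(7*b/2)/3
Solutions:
 h(b) = C1 + 5*b*acos(7*b/2)/3 - 5*sqrt(4 - 49*b^2)/21


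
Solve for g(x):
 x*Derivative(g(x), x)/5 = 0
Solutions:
 g(x) = C1


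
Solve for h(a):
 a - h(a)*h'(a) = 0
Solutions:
 h(a) = -sqrt(C1 + a^2)
 h(a) = sqrt(C1 + a^2)


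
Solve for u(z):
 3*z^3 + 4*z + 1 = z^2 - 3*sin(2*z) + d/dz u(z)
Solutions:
 u(z) = C1 + 3*z^4/4 - z^3/3 + 2*z^2 + z - 3*cos(2*z)/2


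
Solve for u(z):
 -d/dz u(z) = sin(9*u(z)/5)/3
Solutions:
 z/3 + 5*log(cos(9*u(z)/5) - 1)/18 - 5*log(cos(9*u(z)/5) + 1)/18 = C1


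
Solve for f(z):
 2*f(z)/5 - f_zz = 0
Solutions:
 f(z) = C1*exp(-sqrt(10)*z/5) + C2*exp(sqrt(10)*z/5)


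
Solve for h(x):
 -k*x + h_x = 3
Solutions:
 h(x) = C1 + k*x^2/2 + 3*x


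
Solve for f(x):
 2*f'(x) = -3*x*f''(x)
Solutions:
 f(x) = C1 + C2*x^(1/3)


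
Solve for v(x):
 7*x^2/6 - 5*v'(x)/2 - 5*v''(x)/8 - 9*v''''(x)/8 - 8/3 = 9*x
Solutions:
 v(x) = C1 + C2*exp(-5^(1/3)*x*(-3*(6 + sqrt(2931)/9)^(1/3) + 5^(1/3)/(6 + sqrt(2931)/9)^(1/3))/18)*sin(sqrt(3)*x*(5/(30 + 5*sqrt(2931)/9)^(1/3) + 3*(30 + 5*sqrt(2931)/9)^(1/3))/18) + C3*exp(-5^(1/3)*x*(-3*(6 + sqrt(2931)/9)^(1/3) + 5^(1/3)/(6 + sqrt(2931)/9)^(1/3))/18)*cos(sqrt(3)*x*(5/(30 + 5*sqrt(2931)/9)^(1/3) + 3*(30 + 5*sqrt(2931)/9)^(1/3))/18) + C4*exp(5^(1/3)*x*(-3*(6 + sqrt(2931)/9)^(1/3) + 5^(1/3)/(6 + sqrt(2931)/9)^(1/3))/9) + 7*x^3/45 - 23*x^2/12 - 13*x/120


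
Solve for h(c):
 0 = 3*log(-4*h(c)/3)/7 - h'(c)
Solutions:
 -7*Integral(1/(log(-_y) - log(3) + 2*log(2)), (_y, h(c)))/3 = C1 - c


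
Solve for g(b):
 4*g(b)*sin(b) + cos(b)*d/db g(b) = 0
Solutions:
 g(b) = C1*cos(b)^4


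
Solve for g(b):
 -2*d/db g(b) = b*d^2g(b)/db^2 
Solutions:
 g(b) = C1 + C2/b


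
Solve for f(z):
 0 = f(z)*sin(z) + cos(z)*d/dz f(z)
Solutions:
 f(z) = C1*cos(z)


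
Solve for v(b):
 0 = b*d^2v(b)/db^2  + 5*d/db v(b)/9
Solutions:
 v(b) = C1 + C2*b^(4/9)


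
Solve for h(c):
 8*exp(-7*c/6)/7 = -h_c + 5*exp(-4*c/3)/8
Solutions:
 h(c) = C1 - 15*exp(-4*c/3)/32 + 48*exp(-7*c/6)/49


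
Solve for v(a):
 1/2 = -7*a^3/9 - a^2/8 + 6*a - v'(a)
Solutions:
 v(a) = C1 - 7*a^4/36 - a^3/24 + 3*a^2 - a/2


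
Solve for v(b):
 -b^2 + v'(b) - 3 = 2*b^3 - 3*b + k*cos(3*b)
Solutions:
 v(b) = C1 + b^4/2 + b^3/3 - 3*b^2/2 + 3*b + k*sin(3*b)/3


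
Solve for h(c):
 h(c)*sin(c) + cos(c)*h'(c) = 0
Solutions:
 h(c) = C1*cos(c)


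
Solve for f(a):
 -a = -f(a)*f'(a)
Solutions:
 f(a) = -sqrt(C1 + a^2)
 f(a) = sqrt(C1 + a^2)


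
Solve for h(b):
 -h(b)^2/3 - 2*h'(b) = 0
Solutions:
 h(b) = 6/(C1 + b)


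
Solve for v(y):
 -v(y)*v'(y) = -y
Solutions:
 v(y) = -sqrt(C1 + y^2)
 v(y) = sqrt(C1 + y^2)


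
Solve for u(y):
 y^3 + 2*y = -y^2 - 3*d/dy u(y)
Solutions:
 u(y) = C1 - y^4/12 - y^3/9 - y^2/3


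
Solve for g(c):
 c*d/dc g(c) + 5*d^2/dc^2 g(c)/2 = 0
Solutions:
 g(c) = C1 + C2*erf(sqrt(5)*c/5)


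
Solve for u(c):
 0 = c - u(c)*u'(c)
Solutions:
 u(c) = -sqrt(C1 + c^2)
 u(c) = sqrt(C1 + c^2)


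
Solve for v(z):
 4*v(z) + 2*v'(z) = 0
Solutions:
 v(z) = C1*exp(-2*z)


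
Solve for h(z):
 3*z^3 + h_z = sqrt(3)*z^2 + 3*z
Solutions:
 h(z) = C1 - 3*z^4/4 + sqrt(3)*z^3/3 + 3*z^2/2


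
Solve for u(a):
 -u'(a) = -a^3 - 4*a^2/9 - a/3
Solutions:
 u(a) = C1 + a^4/4 + 4*a^3/27 + a^2/6


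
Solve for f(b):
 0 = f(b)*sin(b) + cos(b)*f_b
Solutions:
 f(b) = C1*cos(b)


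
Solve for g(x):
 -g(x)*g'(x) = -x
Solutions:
 g(x) = -sqrt(C1 + x^2)
 g(x) = sqrt(C1 + x^2)


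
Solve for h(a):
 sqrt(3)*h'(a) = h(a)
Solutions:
 h(a) = C1*exp(sqrt(3)*a/3)


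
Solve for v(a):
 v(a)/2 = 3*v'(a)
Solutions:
 v(a) = C1*exp(a/6)


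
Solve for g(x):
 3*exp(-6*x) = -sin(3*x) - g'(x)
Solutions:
 g(x) = C1 + cos(3*x)/3 + exp(-6*x)/2


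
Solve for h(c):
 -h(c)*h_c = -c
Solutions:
 h(c) = -sqrt(C1 + c^2)
 h(c) = sqrt(C1 + c^2)


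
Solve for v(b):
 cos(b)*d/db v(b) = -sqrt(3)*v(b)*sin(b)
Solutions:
 v(b) = C1*cos(b)^(sqrt(3))


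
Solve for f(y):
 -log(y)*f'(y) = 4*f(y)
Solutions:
 f(y) = C1*exp(-4*li(y))


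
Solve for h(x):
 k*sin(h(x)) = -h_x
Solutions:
 h(x) = -acos((-C1 - exp(2*k*x))/(C1 - exp(2*k*x))) + 2*pi
 h(x) = acos((-C1 - exp(2*k*x))/(C1 - exp(2*k*x)))


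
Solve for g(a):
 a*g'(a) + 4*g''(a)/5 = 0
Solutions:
 g(a) = C1 + C2*erf(sqrt(10)*a/4)


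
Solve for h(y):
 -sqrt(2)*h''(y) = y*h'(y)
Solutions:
 h(y) = C1 + C2*erf(2^(1/4)*y/2)


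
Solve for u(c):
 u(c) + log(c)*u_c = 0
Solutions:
 u(c) = C1*exp(-li(c))


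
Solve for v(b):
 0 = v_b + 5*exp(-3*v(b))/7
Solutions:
 v(b) = log(C1 - 15*b/7)/3
 v(b) = log((-1 - sqrt(3)*I)*(C1 - 15*b/7)^(1/3)/2)
 v(b) = log((-1 + sqrt(3)*I)*(C1 - 15*b/7)^(1/3)/2)


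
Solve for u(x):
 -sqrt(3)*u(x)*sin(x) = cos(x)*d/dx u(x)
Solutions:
 u(x) = C1*cos(x)^(sqrt(3))


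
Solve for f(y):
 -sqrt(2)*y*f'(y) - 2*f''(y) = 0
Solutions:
 f(y) = C1 + C2*erf(2^(1/4)*y/2)


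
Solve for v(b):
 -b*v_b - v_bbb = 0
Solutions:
 v(b) = C1 + Integral(C2*airyai(-b) + C3*airybi(-b), b)


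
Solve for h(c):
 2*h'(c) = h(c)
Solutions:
 h(c) = C1*exp(c/2)


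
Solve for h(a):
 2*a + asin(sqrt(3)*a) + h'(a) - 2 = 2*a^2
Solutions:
 h(a) = C1 + 2*a^3/3 - a^2 - a*asin(sqrt(3)*a) + 2*a - sqrt(3)*sqrt(1 - 3*a^2)/3


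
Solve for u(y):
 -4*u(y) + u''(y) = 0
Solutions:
 u(y) = C1*exp(-2*y) + C2*exp(2*y)


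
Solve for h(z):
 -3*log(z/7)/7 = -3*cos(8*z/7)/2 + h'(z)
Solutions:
 h(z) = C1 - 3*z*log(z)/7 + 3*z/7 + 3*z*log(7)/7 + 21*sin(8*z/7)/16


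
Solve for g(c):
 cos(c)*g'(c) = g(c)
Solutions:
 g(c) = C1*sqrt(sin(c) + 1)/sqrt(sin(c) - 1)


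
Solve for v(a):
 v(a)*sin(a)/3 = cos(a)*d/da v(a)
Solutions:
 v(a) = C1/cos(a)^(1/3)


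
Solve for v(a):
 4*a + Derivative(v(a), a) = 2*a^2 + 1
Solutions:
 v(a) = C1 + 2*a^3/3 - 2*a^2 + a


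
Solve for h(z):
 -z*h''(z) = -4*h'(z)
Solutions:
 h(z) = C1 + C2*z^5


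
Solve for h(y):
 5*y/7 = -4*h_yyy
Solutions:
 h(y) = C1 + C2*y + C3*y^2 - 5*y^4/672


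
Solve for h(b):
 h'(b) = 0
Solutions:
 h(b) = C1


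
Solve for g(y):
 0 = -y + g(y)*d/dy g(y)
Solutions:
 g(y) = -sqrt(C1 + y^2)
 g(y) = sqrt(C1 + y^2)


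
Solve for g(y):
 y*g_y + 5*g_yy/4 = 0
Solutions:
 g(y) = C1 + C2*erf(sqrt(10)*y/5)


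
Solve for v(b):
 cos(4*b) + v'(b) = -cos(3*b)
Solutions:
 v(b) = C1 - sin(3*b)/3 - sin(4*b)/4


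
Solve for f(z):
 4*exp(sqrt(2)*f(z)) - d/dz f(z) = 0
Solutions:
 f(z) = sqrt(2)*(2*log(-1/(C1 + 4*z)) - log(2))/4


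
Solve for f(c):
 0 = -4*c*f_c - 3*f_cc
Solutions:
 f(c) = C1 + C2*erf(sqrt(6)*c/3)


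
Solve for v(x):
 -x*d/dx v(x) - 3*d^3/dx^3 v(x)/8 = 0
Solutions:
 v(x) = C1 + Integral(C2*airyai(-2*3^(2/3)*x/3) + C3*airybi(-2*3^(2/3)*x/3), x)


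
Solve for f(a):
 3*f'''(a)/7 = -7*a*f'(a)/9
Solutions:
 f(a) = C1 + Integral(C2*airyai(-7^(2/3)*a/3) + C3*airybi(-7^(2/3)*a/3), a)


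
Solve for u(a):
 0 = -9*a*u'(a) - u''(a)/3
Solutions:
 u(a) = C1 + C2*erf(3*sqrt(6)*a/2)


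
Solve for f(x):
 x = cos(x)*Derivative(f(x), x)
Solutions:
 f(x) = C1 + Integral(x/cos(x), x)


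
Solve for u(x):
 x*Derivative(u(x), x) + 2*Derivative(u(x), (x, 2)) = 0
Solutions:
 u(x) = C1 + C2*erf(x/2)


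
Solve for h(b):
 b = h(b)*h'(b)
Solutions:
 h(b) = -sqrt(C1 + b^2)
 h(b) = sqrt(C1 + b^2)


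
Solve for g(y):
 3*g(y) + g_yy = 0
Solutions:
 g(y) = C1*sin(sqrt(3)*y) + C2*cos(sqrt(3)*y)


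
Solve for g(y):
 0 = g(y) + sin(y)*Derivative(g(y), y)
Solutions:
 g(y) = C1*sqrt(cos(y) + 1)/sqrt(cos(y) - 1)


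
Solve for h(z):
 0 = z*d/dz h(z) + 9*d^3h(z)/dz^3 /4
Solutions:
 h(z) = C1 + Integral(C2*airyai(-2^(2/3)*3^(1/3)*z/3) + C3*airybi(-2^(2/3)*3^(1/3)*z/3), z)


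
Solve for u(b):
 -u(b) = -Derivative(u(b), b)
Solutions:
 u(b) = C1*exp(b)


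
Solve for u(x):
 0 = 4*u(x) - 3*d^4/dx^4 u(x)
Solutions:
 u(x) = C1*exp(-sqrt(2)*3^(3/4)*x/3) + C2*exp(sqrt(2)*3^(3/4)*x/3) + C3*sin(sqrt(2)*3^(3/4)*x/3) + C4*cos(sqrt(2)*3^(3/4)*x/3)


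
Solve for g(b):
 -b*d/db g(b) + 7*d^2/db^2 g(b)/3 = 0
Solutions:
 g(b) = C1 + C2*erfi(sqrt(42)*b/14)


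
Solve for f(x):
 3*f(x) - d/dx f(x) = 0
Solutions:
 f(x) = C1*exp(3*x)


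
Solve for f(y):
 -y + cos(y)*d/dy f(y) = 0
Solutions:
 f(y) = C1 + Integral(y/cos(y), y)


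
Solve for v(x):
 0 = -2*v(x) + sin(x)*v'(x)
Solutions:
 v(x) = C1*(cos(x) - 1)/(cos(x) + 1)


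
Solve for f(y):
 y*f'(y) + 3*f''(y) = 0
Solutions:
 f(y) = C1 + C2*erf(sqrt(6)*y/6)


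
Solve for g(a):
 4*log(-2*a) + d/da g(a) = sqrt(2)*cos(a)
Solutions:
 g(a) = C1 - 4*a*log(-a) - 4*a*log(2) + 4*a + sqrt(2)*sin(a)


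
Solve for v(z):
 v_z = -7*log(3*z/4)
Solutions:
 v(z) = C1 - 7*z*log(z) + z*log(16384/2187) + 7*z


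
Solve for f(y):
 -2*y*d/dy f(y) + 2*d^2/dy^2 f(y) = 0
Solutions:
 f(y) = C1 + C2*erfi(sqrt(2)*y/2)


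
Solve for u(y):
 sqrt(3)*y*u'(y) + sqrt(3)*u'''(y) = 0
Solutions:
 u(y) = C1 + Integral(C2*airyai(-y) + C3*airybi(-y), y)


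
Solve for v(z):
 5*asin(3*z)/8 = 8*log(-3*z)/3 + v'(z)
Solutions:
 v(z) = C1 - 8*z*log(-z)/3 + 5*z*asin(3*z)/8 - 8*z*log(3)/3 + 8*z/3 + 5*sqrt(1 - 9*z^2)/24


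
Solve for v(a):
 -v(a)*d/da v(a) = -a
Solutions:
 v(a) = -sqrt(C1 + a^2)
 v(a) = sqrt(C1 + a^2)


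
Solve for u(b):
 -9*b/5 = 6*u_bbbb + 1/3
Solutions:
 u(b) = C1 + C2*b + C3*b^2 + C4*b^3 - b^5/400 - b^4/432


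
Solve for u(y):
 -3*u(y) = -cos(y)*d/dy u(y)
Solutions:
 u(y) = C1*(sin(y) + 1)^(3/2)/(sin(y) - 1)^(3/2)


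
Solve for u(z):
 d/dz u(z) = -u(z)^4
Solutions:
 u(z) = (-3^(2/3) - 3*3^(1/6)*I)*(1/(C1 + z))^(1/3)/6
 u(z) = (-3^(2/3) + 3*3^(1/6)*I)*(1/(C1 + z))^(1/3)/6
 u(z) = (1/(C1 + 3*z))^(1/3)


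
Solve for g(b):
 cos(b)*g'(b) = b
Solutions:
 g(b) = C1 + Integral(b/cos(b), b)


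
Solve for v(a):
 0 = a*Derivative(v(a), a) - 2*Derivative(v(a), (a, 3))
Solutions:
 v(a) = C1 + Integral(C2*airyai(2^(2/3)*a/2) + C3*airybi(2^(2/3)*a/2), a)


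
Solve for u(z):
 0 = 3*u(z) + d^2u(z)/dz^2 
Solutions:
 u(z) = C1*sin(sqrt(3)*z) + C2*cos(sqrt(3)*z)


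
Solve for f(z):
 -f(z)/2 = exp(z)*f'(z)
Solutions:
 f(z) = C1*exp(exp(-z)/2)


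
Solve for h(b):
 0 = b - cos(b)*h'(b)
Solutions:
 h(b) = C1 + Integral(b/cos(b), b)


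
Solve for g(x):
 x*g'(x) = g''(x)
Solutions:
 g(x) = C1 + C2*erfi(sqrt(2)*x/2)


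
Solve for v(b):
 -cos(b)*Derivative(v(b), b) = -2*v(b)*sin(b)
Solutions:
 v(b) = C1/cos(b)^2


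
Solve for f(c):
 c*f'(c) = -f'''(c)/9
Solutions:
 f(c) = C1 + Integral(C2*airyai(-3^(2/3)*c) + C3*airybi(-3^(2/3)*c), c)


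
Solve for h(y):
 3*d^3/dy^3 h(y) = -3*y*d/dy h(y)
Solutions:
 h(y) = C1 + Integral(C2*airyai(-y) + C3*airybi(-y), y)


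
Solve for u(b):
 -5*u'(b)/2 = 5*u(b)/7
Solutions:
 u(b) = C1*exp(-2*b/7)


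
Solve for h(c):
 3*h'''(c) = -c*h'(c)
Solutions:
 h(c) = C1 + Integral(C2*airyai(-3^(2/3)*c/3) + C3*airybi(-3^(2/3)*c/3), c)


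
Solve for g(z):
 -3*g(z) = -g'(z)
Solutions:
 g(z) = C1*exp(3*z)


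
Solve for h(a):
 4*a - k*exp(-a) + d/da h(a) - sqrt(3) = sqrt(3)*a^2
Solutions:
 h(a) = C1 + sqrt(3)*a^3/3 - 2*a^2 + sqrt(3)*a - k*exp(-a)


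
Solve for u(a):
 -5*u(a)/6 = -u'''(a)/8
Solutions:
 u(a) = C3*exp(20^(1/3)*3^(2/3)*a/3) + (C1*sin(20^(1/3)*3^(1/6)*a/2) + C2*cos(20^(1/3)*3^(1/6)*a/2))*exp(-20^(1/3)*3^(2/3)*a/6)


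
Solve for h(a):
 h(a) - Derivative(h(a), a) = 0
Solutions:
 h(a) = C1*exp(a)


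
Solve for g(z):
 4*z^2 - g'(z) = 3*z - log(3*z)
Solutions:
 g(z) = C1 + 4*z^3/3 - 3*z^2/2 + z*log(z) - z + z*log(3)


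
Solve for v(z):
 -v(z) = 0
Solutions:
 v(z) = 0


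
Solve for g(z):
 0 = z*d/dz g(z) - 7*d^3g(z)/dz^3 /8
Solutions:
 g(z) = C1 + Integral(C2*airyai(2*7^(2/3)*z/7) + C3*airybi(2*7^(2/3)*z/7), z)


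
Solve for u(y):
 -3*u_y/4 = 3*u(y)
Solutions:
 u(y) = C1*exp(-4*y)


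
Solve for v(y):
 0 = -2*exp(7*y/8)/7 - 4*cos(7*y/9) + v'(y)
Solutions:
 v(y) = C1 + 16*exp(7*y/8)/49 + 36*sin(7*y/9)/7


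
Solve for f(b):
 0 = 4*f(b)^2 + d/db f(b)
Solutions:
 f(b) = 1/(C1 + 4*b)


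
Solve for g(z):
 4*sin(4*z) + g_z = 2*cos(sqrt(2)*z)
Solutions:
 g(z) = C1 + sqrt(2)*sin(sqrt(2)*z) + cos(4*z)


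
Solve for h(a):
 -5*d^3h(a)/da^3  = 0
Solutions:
 h(a) = C1 + C2*a + C3*a^2


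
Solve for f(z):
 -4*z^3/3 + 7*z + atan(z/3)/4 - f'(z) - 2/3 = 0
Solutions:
 f(z) = C1 - z^4/3 + 7*z^2/2 + z*atan(z/3)/4 - 2*z/3 - 3*log(z^2 + 9)/8


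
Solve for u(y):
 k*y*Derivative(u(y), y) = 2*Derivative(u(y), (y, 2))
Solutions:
 u(y) = Piecewise((-sqrt(pi)*C1*erf(y*sqrt(-k)/2)/sqrt(-k) - C2, (k > 0) | (k < 0)), (-C1*y - C2, True))
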